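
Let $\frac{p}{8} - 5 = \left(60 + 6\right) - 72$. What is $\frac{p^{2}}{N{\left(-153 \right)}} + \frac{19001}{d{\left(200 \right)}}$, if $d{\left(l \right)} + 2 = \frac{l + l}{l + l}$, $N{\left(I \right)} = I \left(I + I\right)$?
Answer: $- \frac{444794377}{23409} \approx -19001.0$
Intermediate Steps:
$N{\left(I \right)} = 2 I^{2}$ ($N{\left(I \right)} = I 2 I = 2 I^{2}$)
$p = -8$ ($p = 40 + 8 \left(\left(60 + 6\right) - 72\right) = 40 + 8 \left(66 - 72\right) = 40 + 8 \left(-6\right) = 40 - 48 = -8$)
$d{\left(l \right)} = -1$ ($d{\left(l \right)} = -2 + \frac{l + l}{l + l} = -2 + \frac{2 l}{2 l} = -2 + 2 l \frac{1}{2 l} = -2 + 1 = -1$)
$\frac{p^{2}}{N{\left(-153 \right)}} + \frac{19001}{d{\left(200 \right)}} = \frac{\left(-8\right)^{2}}{2 \left(-153\right)^{2}} + \frac{19001}{-1} = \frac{64}{2 \cdot 23409} + 19001 \left(-1\right) = \frac{64}{46818} - 19001 = 64 \cdot \frac{1}{46818} - 19001 = \frac{32}{23409} - 19001 = - \frac{444794377}{23409}$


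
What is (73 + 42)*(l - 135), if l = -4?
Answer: -15985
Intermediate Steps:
(73 + 42)*(l - 135) = (73 + 42)*(-4 - 135) = 115*(-139) = -15985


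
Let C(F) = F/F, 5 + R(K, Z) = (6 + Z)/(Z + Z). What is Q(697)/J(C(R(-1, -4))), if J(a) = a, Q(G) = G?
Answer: 697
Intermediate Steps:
R(K, Z) = -5 + (6 + Z)/(2*Z) (R(K, Z) = -5 + (6 + Z)/(Z + Z) = -5 + (6 + Z)/((2*Z)) = -5 + (6 + Z)*(1/(2*Z)) = -5 + (6 + Z)/(2*Z))
C(F) = 1
Q(697)/J(C(R(-1, -4))) = 697/1 = 697*1 = 697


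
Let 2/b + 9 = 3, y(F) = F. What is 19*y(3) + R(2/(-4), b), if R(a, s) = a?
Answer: 113/2 ≈ 56.500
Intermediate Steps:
b = -1/3 (b = 2/(-9 + 3) = 2/(-6) = 2*(-1/6) = -1/3 ≈ -0.33333)
19*y(3) + R(2/(-4), b) = 19*3 + 2/(-4) = 57 + 2*(-1/4) = 57 - 1/2 = 113/2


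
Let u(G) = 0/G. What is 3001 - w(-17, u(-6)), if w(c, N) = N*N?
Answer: 3001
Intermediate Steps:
u(G) = 0
w(c, N) = N**2
3001 - w(-17, u(-6)) = 3001 - 1*0**2 = 3001 - 1*0 = 3001 + 0 = 3001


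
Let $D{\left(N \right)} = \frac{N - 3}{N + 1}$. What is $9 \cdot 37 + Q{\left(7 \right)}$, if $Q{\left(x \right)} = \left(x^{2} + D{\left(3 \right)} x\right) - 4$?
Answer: $378$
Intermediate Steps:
$D{\left(N \right)} = \frac{-3 + N}{1 + N}$
$Q{\left(x \right)} = -4 + x^{2}$ ($Q{\left(x \right)} = \left(x^{2} + \frac{-3 + 3}{1 + 3} x\right) - 4 = \left(x^{2} + \frac{1}{4} \cdot 0 x\right) - 4 = \left(x^{2} + 0 x\right) - 4 = \left(x^{2} + 0\right) - 4 = x^{2} - 4 = -4 + x^{2}$)
$9 \cdot 37 + Q{\left(7 \right)} = 9 \cdot 37 - \left(4 - 7^{2}\right) = 333 + \left(-4 + 49\right) = 333 + 45 = 378$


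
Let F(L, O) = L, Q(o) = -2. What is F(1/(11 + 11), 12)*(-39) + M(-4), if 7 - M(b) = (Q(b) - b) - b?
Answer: -17/22 ≈ -0.77273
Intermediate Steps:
M(b) = 9 + 2*b (M(b) = 7 - ((-2 - b) - b) = 7 - (-2 - 2*b) = 7 + (2 + 2*b) = 9 + 2*b)
F(1/(11 + 11), 12)*(-39) + M(-4) = -39/(11 + 11) + (9 + 2*(-4)) = -39/22 + (9 - 8) = (1/22)*(-39) + 1 = -39/22 + 1 = -17/22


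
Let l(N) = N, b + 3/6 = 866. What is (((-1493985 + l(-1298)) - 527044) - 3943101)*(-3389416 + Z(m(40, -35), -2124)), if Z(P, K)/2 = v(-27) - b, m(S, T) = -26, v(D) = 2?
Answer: 20229619404204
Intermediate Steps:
b = 1731/2 (b = -1/2 + 866 = 1731/2 ≈ 865.50)
Z(P, K) = -1727 (Z(P, K) = 2*(2 - 1*1731/2) = 2*(2 - 1731/2) = 2*(-1727/2) = -1727)
(((-1493985 + l(-1298)) - 527044) - 3943101)*(-3389416 + Z(m(40, -35), -2124)) = (((-1493985 - 1298) - 527044) - 3943101)*(-3389416 - 1727) = ((-1495283 - 527044) - 3943101)*(-3391143) = (-2022327 - 3943101)*(-3391143) = -5965428*(-3391143) = 20229619404204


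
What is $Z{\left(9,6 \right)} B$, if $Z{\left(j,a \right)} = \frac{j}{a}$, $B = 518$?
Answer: $777$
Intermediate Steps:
$Z{\left(9,6 \right)} B = \frac{9}{6} \cdot 518 = 9 \cdot \frac{1}{6} \cdot 518 = \frac{3}{2} \cdot 518 = 777$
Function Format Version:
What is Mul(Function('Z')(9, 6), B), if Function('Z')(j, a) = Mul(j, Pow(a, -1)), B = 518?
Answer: 777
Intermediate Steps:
Mul(Function('Z')(9, 6), B) = Mul(Mul(9, Pow(6, -1)), 518) = Mul(Mul(9, Rational(1, 6)), 518) = Mul(Rational(3, 2), 518) = 777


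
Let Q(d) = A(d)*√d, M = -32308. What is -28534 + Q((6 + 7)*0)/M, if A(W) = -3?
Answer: -28534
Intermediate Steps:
Q(d) = -3*√d
-28534 + Q((6 + 7)*0)/M = -28534 - 3*√((6 + 7)*0)/(-32308) = -28534 - 3*√(13*0)*(-1/32308) = -28534 - 3*√0*(-1/32308) = -28534 - 3*0*(-1/32308) = -28534 + 0*(-1/32308) = -28534 + 0 = -28534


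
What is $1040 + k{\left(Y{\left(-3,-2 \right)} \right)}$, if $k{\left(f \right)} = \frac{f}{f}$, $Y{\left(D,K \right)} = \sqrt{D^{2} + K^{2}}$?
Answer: $1041$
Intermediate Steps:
$k{\left(f \right)} = 1$
$1040 + k{\left(Y{\left(-3,-2 \right)} \right)} = 1040 + 1 = 1041$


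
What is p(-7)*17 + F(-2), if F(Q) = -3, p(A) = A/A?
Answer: 14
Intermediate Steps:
p(A) = 1
p(-7)*17 + F(-2) = 1*17 - 3 = 17 - 3 = 14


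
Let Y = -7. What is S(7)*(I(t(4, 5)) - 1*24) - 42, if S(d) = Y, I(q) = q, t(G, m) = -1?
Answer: 133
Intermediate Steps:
S(d) = -7
S(7)*(I(t(4, 5)) - 1*24) - 42 = -7*(-1 - 1*24) - 42 = -7*(-1 - 24) - 42 = -7*(-25) - 42 = 175 - 42 = 133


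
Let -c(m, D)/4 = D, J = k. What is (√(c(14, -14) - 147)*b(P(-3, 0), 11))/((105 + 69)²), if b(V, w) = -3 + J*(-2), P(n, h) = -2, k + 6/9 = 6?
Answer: -41*I*√91/90828 ≈ -0.0043061*I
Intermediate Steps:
k = 16/3 (k = -⅔ + 6 = 16/3 ≈ 5.3333)
J = 16/3 ≈ 5.3333
c(m, D) = -4*D
b(V, w) = -41/3 (b(V, w) = -3 + (16/3)*(-2) = -3 - 32/3 = -41/3)
(√(c(14, -14) - 147)*b(P(-3, 0), 11))/((105 + 69)²) = (√(-4*(-14) - 147)*(-41/3))/((105 + 69)²) = (√(56 - 147)*(-41/3))/(174²) = (√(-91)*(-41/3))/30276 = ((I*√91)*(-41/3))*(1/30276) = -41*I*√91/3*(1/30276) = -41*I*√91/90828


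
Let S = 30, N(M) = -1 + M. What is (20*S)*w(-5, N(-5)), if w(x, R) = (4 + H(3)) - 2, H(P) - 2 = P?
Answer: 4200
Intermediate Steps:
H(P) = 2 + P
w(x, R) = 7 (w(x, R) = (4 + (2 + 3)) - 2 = (4 + 5) - 2 = 9 - 2 = 7)
(20*S)*w(-5, N(-5)) = (20*30)*7 = 600*7 = 4200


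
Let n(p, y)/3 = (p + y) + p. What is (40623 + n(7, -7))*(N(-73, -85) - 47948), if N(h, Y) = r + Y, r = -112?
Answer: -1956805380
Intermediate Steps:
N(h, Y) = -112 + Y
n(p, y) = 3*y + 6*p (n(p, y) = 3*((p + y) + p) = 3*(y + 2*p) = 3*y + 6*p)
(40623 + n(7, -7))*(N(-73, -85) - 47948) = (40623 + (3*(-7) + 6*7))*((-112 - 85) - 47948) = (40623 + (-21 + 42))*(-197 - 47948) = (40623 + 21)*(-48145) = 40644*(-48145) = -1956805380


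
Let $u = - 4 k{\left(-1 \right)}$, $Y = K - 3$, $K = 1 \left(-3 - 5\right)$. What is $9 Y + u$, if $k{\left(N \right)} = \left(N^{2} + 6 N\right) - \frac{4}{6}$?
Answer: $- \frac{229}{3} \approx -76.333$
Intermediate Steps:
$K = -8$ ($K = 1 \left(-8\right) = -8$)
$Y = -11$ ($Y = -8 - 3 = -11$)
$k{\left(N \right)} = - \frac{2}{3} + N^{2} + 6 N$ ($k{\left(N \right)} = \left(N^{2} + 6 N\right) - \frac{2}{3} = - \frac{2}{3} + N^{2} + 6 N$)
$u = \frac{68}{3}$ ($u = - 4 \left(- \frac{2}{3} + \left(-1\right)^{2} + 6 \left(-1\right)\right) = - 4 \left(- \frac{2}{3} + 1 - 6\right) = \left(-4\right) \left(- \frac{17}{3}\right) = \frac{68}{3} \approx 22.667$)
$9 Y + u = 9 \left(-11\right) + \frac{68}{3} = -99 + \frac{68}{3} = - \frac{229}{3}$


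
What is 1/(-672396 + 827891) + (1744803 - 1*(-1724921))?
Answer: 539524733381/155495 ≈ 3.4697e+6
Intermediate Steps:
1/(-672396 + 827891) + (1744803 - 1*(-1724921)) = 1/155495 + (1744803 + 1724921) = 1/155495 + 3469724 = 539524733381/155495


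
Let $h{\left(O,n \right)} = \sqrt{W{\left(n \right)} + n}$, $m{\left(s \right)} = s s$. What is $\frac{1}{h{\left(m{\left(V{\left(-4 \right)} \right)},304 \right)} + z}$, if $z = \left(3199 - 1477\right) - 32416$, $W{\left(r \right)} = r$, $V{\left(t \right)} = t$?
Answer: $- \frac{15347}{471060514} - \frac{\sqrt{38}}{235530257} \approx -3.2606 \cdot 10^{-5}$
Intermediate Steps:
$m{\left(s \right)} = s^{2}$
$h{\left(O,n \right)} = \sqrt{2} \sqrt{n}$ ($h{\left(O,n \right)} = \sqrt{n + n} = \sqrt{2 n} = \sqrt{2} \sqrt{n}$)
$z = -30694$ ($z = 1722 - 32416 = -30694$)
$\frac{1}{h{\left(m{\left(V{\left(-4 \right)} \right)},304 \right)} + z} = \frac{1}{\sqrt{2} \sqrt{304} - 30694} = \frac{1}{\sqrt{2} \cdot 4 \sqrt{19} - 30694} = \frac{1}{4 \sqrt{38} - 30694} = \frac{1}{-30694 + 4 \sqrt{38}}$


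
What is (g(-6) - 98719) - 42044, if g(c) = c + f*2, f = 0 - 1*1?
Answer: -140771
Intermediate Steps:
f = -1 (f = 0 - 1 = -1)
g(c) = -2 + c (g(c) = c - 1*2 = c - 2 = -2 + c)
(g(-6) - 98719) - 42044 = ((-2 - 6) - 98719) - 42044 = (-8 - 98719) - 42044 = -98727 - 42044 = -140771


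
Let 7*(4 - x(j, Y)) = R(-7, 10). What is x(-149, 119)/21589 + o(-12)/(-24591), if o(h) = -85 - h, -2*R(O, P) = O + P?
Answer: 3359261/1061790198 ≈ 0.0031638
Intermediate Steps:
R(O, P) = -O/2 - P/2 (R(O, P) = -(O + P)/2 = -O/2 - P/2)
x(j, Y) = 59/14 (x(j, Y) = 4 - (-1/2*(-7) - 1/2*10)/7 = 4 - (7/2 - 5)/7 = 4 - 1/7*(-3/2) = 4 + 3/14 = 59/14)
x(-149, 119)/21589 + o(-12)/(-24591) = (59/14)/21589 + (-85 - 1*(-12))/(-24591) = (59/14)*(1/21589) + (-85 + 12)*(-1/24591) = 59/302246 - 73*(-1/24591) = 59/302246 + 73/24591 = 3359261/1061790198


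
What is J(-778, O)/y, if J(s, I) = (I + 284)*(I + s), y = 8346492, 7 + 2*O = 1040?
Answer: -837323/33385968 ≈ -0.025080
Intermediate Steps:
O = 1033/2 (O = -7/2 + (½)*1040 = -7/2 + 520 = 1033/2 ≈ 516.50)
J(s, I) = (284 + I)*(I + s)
J(-778, O)/y = ((1033/2)² + 284*(1033/2) + 284*(-778) + (1033/2)*(-778))/8346492 = (1067089/4 + 146686 - 220952 - 401837)*(1/8346492) = -837323/4*1/8346492 = -837323/33385968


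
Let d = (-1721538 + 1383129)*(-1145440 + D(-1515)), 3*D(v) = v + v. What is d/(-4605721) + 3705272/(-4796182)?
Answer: -930393495227253106/11044938078611 ≈ -84237.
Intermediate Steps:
D(v) = 2*v/3 (D(v) = (v + v)/3 = (2*v)/3 = 2*v/3)
d = 387968998050 (d = (-1721538 + 1383129)*(-1145440 + (⅔)*(-1515)) = -338409*(-1145440 - 1010) = -338409*(-1146450) = 387968998050)
d/(-4605721) + 3705272/(-4796182) = 387968998050/(-4605721) + 3705272/(-4796182) = 387968998050*(-1/4605721) + 3705272*(-1/4796182) = -387968998050/4605721 - 1852636/2398091 = -930393495227253106/11044938078611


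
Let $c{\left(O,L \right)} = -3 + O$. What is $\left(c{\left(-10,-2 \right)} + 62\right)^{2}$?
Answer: $2401$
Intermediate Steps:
$\left(c{\left(-10,-2 \right)} + 62\right)^{2} = \left(\left(-3 - 10\right) + 62\right)^{2} = \left(-13 + 62\right)^{2} = 49^{2} = 2401$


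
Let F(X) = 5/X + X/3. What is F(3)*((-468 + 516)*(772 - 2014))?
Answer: -158976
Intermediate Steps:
F(X) = 5/X + X/3 (F(X) = 5/X + X*(1/3) = 5/X + X/3)
F(3)*((-468 + 516)*(772 - 2014)) = (5/3 + (1/3)*3)*((-468 + 516)*(772 - 2014)) = (5*(1/3) + 1)*(48*(-1242)) = (5/3 + 1)*(-59616) = (8/3)*(-59616) = -158976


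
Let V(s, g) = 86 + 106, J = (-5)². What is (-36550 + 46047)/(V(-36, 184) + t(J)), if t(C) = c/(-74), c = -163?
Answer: 702778/14371 ≈ 48.903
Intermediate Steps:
J = 25
V(s, g) = 192
t(C) = 163/74 (t(C) = -163/(-74) = -163*(-1/74) = 163/74)
(-36550 + 46047)/(V(-36, 184) + t(J)) = (-36550 + 46047)/(192 + 163/74) = 9497/(14371/74) = 9497*(74/14371) = 702778/14371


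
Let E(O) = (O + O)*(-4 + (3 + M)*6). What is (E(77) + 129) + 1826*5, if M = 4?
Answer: 15111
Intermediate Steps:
E(O) = 76*O (E(O) = (O + O)*(-4 + (3 + 4)*6) = (2*O)*(-4 + 7*6) = (2*O)*(-4 + 42) = (2*O)*38 = 76*O)
(E(77) + 129) + 1826*5 = (76*77 + 129) + 1826*5 = (5852 + 129) + 9130 = 5981 + 9130 = 15111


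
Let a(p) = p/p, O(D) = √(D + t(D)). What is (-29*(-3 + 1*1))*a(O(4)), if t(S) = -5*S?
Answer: 58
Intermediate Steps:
O(D) = 2*√(-D) (O(D) = √(D - 5*D) = √(-4*D) = 2*√(-D))
a(p) = 1
(-29*(-3 + 1*1))*a(O(4)) = -29*(-3 + 1*1)*1 = -29*(-3 + 1)*1 = -29*(-2)*1 = 58*1 = 58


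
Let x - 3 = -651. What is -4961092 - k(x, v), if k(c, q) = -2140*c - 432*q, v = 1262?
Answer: -5802628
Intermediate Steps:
x = -648 (x = 3 - 651 = -648)
-4961092 - k(x, v) = -4961092 - (-2140*(-648) - 432*1262) = -4961092 - (1386720 - 545184) = -4961092 - 1*841536 = -4961092 - 841536 = -5802628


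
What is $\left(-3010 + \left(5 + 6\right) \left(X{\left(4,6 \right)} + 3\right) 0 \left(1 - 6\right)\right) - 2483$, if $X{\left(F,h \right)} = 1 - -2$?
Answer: $-5493$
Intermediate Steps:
$X{\left(F,h \right)} = 3$ ($X{\left(F,h \right)} = 1 + 2 = 3$)
$\left(-3010 + \left(5 + 6\right) \left(X{\left(4,6 \right)} + 3\right) 0 \left(1 - 6\right)\right) - 2483 = \left(-3010 + \left(5 + 6\right) \left(3 + 3\right) 0 \left(1 - 6\right)\right) - 2483 = \left(-3010 + 11 \cdot 6 \cdot 0 \left(-5\right)\right) - 2483 = \left(-3010 + 66 \cdot 0 \left(-5\right)\right) - 2483 = \left(-3010 + 0 \left(-5\right)\right) - 2483 = \left(-3010 + 0\right) - 2483 = -3010 - 2483 = -5493$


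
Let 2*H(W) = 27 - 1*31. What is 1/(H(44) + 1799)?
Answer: 1/1797 ≈ 0.00055648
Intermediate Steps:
H(W) = -2 (H(W) = (27 - 1*31)/2 = (27 - 31)/2 = (1/2)*(-4) = -2)
1/(H(44) + 1799) = 1/(-2 + 1799) = 1/1797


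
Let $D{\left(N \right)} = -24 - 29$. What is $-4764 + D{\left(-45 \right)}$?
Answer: $-4817$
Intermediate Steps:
$D{\left(N \right)} = -53$ ($D{\left(N \right)} = -24 - 29 = -53$)
$-4764 + D{\left(-45 \right)} = -4764 - 53 = -4817$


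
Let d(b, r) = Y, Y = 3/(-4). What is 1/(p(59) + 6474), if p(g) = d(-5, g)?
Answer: 4/25893 ≈ 0.00015448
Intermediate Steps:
Y = -¾ (Y = 3*(-¼) = -¾ ≈ -0.75000)
d(b, r) = -¾
p(g) = -¾
1/(p(59) + 6474) = 1/(-¾ + 6474) = 1/(25893/4) = 4/25893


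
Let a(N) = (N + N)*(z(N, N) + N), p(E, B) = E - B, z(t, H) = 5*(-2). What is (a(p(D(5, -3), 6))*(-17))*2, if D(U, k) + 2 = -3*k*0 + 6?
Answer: -1632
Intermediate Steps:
z(t, H) = -10
D(U, k) = 4 (D(U, k) = -2 + (-3*k*0 + 6) = -2 + (0 + 6) = -2 + 6 = 4)
a(N) = 2*N*(-10 + N) (a(N) = (N + N)*(-10 + N) = (2*N)*(-10 + N) = 2*N*(-10 + N))
(a(p(D(5, -3), 6))*(-17))*2 = ((2*(4 - 1*6)*(-10 + (4 - 1*6)))*(-17))*2 = ((2*(4 - 6)*(-10 + (4 - 6)))*(-17))*2 = ((2*(-2)*(-10 - 2))*(-17))*2 = ((2*(-2)*(-12))*(-17))*2 = (48*(-17))*2 = -816*2 = -1632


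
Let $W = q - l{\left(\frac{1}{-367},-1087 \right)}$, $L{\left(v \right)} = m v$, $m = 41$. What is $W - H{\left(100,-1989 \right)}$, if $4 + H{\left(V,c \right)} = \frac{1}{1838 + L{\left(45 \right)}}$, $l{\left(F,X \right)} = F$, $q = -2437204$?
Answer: $- \frac{3294268185884}{1351661} \approx -2.4372 \cdot 10^{6}$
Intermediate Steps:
$L{\left(v \right)} = 41 v$
$W = - \frac{894453867}{367}$ ($W = -2437204 - \frac{1}{-367} = -2437204 - - \frac{1}{367} = -2437204 + \frac{1}{367} = - \frac{894453867}{367} \approx -2.4372 \cdot 10^{6}$)
$H{\left(V,c \right)} = - \frac{14731}{3683}$ ($H{\left(V,c \right)} = -4 + \frac{1}{1838 + 41 \cdot 45} = -4 + \frac{1}{1838 + 1845} = -4 + \frac{1}{3683} = - \frac{14731}{3683}$)
$W - H{\left(100,-1989 \right)} = - \frac{894453867}{367} - - \frac{14731}{3683} = - \frac{894453867}{367} + \frac{14731}{3683} = - \frac{3294268185884}{1351661}$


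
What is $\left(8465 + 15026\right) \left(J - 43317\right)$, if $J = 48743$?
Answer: $127462166$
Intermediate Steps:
$\left(8465 + 15026\right) \left(J - 43317\right) = \left(8465 + 15026\right) \left(48743 - 43317\right) = 23491 \cdot 5426 = 127462166$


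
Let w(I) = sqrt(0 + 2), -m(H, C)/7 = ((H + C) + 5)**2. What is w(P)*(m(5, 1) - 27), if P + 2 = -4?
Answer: -874*sqrt(2) ≈ -1236.0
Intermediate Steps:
P = -6 (P = -2 - 4 = -6)
m(H, C) = -7*(5 + C + H)**2 (m(H, C) = -7*((H + C) + 5)**2 = -7*((C + H) + 5)**2 = -7*(5 + C + H)**2)
w(I) = sqrt(2)
w(P)*(m(5, 1) - 27) = sqrt(2)*(-7*(5 + 1 + 5)**2 - 27) = sqrt(2)*(-7*11**2 - 27) = sqrt(2)*(-7*121 - 27) = sqrt(2)*(-847 - 27) = sqrt(2)*(-874) = -874*sqrt(2)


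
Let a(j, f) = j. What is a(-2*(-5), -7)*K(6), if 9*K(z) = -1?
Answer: -10/9 ≈ -1.1111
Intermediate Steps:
K(z) = -⅑ (K(z) = (⅑)*(-1) = -⅑)
a(-2*(-5), -7)*K(6) = -2*(-5)*(-⅑) = 10*(-⅑) = -10/9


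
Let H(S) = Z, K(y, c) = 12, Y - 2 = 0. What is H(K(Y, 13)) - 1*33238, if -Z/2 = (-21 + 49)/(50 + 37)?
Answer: -2891762/87 ≈ -33239.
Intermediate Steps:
Y = 2 (Y = 2 + 0 = 2)
Z = -56/87 (Z = -2*(-21 + 49)/(50 + 37) = -56/87 ≈ -0.64368)
H(S) = -56/87
H(K(Y, 13)) - 1*33238 = -56/87 - 1*33238 = -56/87 - 33238 = -2891762/87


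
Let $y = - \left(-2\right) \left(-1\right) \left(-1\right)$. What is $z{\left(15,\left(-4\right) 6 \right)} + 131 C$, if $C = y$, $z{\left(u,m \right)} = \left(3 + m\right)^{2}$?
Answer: $703$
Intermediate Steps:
$y = 2$ ($y = - 2 \left(-1\right) = \left(-1\right) \left(-2\right) = 2$)
$C = 2$
$z{\left(15,\left(-4\right) 6 \right)} + 131 C = \left(3 - 24\right)^{2} + 131 \cdot 2 = \left(3 - 24\right)^{2} + 262 = \left(-21\right)^{2} + 262 = 441 + 262 = 703$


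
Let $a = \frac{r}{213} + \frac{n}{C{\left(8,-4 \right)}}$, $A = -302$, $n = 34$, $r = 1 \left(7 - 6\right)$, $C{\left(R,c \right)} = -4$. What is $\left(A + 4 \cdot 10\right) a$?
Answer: $\frac{474089}{213} \approx 2225.8$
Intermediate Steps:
$r = 1$ ($r = 1 \cdot 1 = 1$)
$a = - \frac{3619}{426}$ ($a = 1 \cdot \frac{1}{213} + \frac{34}{-4} = 1 \cdot \frac{1}{213} + 34 \left(- \frac{1}{4}\right) = \frac{1}{213} - \frac{17}{2} = - \frac{3619}{426} \approx -8.4953$)
$\left(A + 4 \cdot 10\right) a = \left(-302 + 4 \cdot 10\right) \left(- \frac{3619}{426}\right) = \left(-302 + 40\right) \left(- \frac{3619}{426}\right) = \left(-262\right) \left(- \frac{3619}{426}\right) = \frac{474089}{213}$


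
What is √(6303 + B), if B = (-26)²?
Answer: √6979 ≈ 83.540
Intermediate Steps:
B = 676
√(6303 + B) = √(6303 + 676) = √6979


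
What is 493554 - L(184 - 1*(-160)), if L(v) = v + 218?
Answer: 492992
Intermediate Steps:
L(v) = 218 + v
493554 - L(184 - 1*(-160)) = 493554 - (218 + (184 - 1*(-160))) = 493554 - (218 + (184 + 160)) = 493554 - (218 + 344) = 493554 - 1*562 = 493554 - 562 = 492992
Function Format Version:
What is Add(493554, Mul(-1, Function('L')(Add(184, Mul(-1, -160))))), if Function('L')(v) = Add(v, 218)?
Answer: 492992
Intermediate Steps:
Function('L')(v) = Add(218, v)
Add(493554, Mul(-1, Function('L')(Add(184, Mul(-1, -160))))) = Add(493554, Mul(-1, Add(218, Add(184, Mul(-1, -160))))) = Add(493554, Mul(-1, Add(218, Add(184, 160)))) = Add(493554, Mul(-1, Add(218, 344))) = Add(493554, Mul(-1, 562)) = Add(493554, -562) = 492992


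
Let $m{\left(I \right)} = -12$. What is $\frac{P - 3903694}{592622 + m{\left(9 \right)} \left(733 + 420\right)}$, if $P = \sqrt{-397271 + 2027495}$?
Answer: $- \frac{1951847}{289393} + \frac{6 \sqrt{11321}}{289393} \approx -6.7424$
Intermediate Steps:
$P = 12 \sqrt{11321}$ ($P = \sqrt{1630224} = 12 \sqrt{11321} \approx 1276.8$)
$\frac{P - 3903694}{592622 + m{\left(9 \right)} \left(733 + 420\right)} = \frac{12 \sqrt{11321} - 3903694}{592622 - 12 \left(733 + 420\right)} = \frac{-3903694 + 12 \sqrt{11321}}{592622 - 13836} = \frac{-3903694 + 12 \sqrt{11321}}{578786} = \left(-3903694 + 12 \sqrt{11321}\right) \frac{1}{578786} = - \frac{1951847}{289393} + \frac{6 \sqrt{11321}}{289393}$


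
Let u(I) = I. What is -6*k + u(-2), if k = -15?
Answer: 88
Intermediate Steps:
-6*k + u(-2) = -6*(-15) - 2 = 90 - 2 = 88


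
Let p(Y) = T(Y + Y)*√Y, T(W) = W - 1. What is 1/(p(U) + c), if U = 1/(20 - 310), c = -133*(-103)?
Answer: 41763113875/572112896984283 + 10585*I*√290/572112896984283 ≈ 7.2998e-5 + 3.1507e-10*I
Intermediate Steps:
T(W) = -1 + W
c = 13699
U = -1/290 (U = 1/(-290) = -1/290 ≈ -0.0034483)
p(Y) = √Y*(-1 + 2*Y) (p(Y) = (-1 + (Y + Y))*√Y = (-1 + 2*Y)*√Y = √Y*(-1 + 2*Y))
1/(p(U) + c) = 1/(√(-1/290)*(-1 + 2*(-1/290)) + 13699) = 1/((I*√290/290)*(-1 - 1/145) + 13699) = 1/((I*√290/290)*(-146/145) + 13699) = 1/(-73*I*√290/21025 + 13699) = 1/(13699 - 73*I*√290/21025)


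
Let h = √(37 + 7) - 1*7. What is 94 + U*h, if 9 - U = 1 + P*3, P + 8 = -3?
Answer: -193 + 82*√11 ≈ 78.963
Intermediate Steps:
P = -11 (P = -8 - 3 = -11)
h = -7 + 2*√11 (h = √44 - 7 = 2*√11 - 7 = -7 + 2*√11 ≈ -0.36675)
U = 41 (U = 9 - (1 - 11*3) = 9 - (1 - 33) = 9 - 1*(-32) = 9 + 32 = 41)
94 + U*h = 94 + 41*(-7 + 2*√11) = 94 + (-287 + 82*√11) = -193 + 82*√11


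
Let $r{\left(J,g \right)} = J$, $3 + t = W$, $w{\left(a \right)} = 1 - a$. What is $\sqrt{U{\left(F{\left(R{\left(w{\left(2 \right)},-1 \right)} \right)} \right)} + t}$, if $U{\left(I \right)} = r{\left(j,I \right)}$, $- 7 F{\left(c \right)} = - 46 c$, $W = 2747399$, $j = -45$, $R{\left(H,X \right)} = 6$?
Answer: $\sqrt{2747351} \approx 1657.5$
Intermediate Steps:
$F{\left(c \right)} = \frac{46 c}{7}$ ($F{\left(c \right)} = - \frac{\left(-46\right) c}{7} = \frac{46 c}{7}$)
$t = 2747396$ ($t = -3 + 2747399 = 2747396$)
$U{\left(I \right)} = -45$
$\sqrt{U{\left(F{\left(R{\left(w{\left(2 \right)},-1 \right)} \right)} \right)} + t} = \sqrt{-45 + 2747396} = \sqrt{2747351}$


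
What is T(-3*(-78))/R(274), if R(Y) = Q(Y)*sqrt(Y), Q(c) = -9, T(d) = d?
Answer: -13*sqrt(274)/137 ≈ -1.5707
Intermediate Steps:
R(Y) = -9*sqrt(Y)
T(-3*(-78))/R(274) = (-3*(-78))/((-9*sqrt(274))) = 234*(-sqrt(274)/2466) = -13*sqrt(274)/137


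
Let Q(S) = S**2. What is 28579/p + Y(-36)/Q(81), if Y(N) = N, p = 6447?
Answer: 6936101/1566621 ≈ 4.4274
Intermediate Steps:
28579/p + Y(-36)/Q(81) = 28579/6447 - 36/(81**2) = 28579*(1/6447) - 36/6561 = 28579/6447 - 36*1/6561 = 28579/6447 - 4/729 = 6936101/1566621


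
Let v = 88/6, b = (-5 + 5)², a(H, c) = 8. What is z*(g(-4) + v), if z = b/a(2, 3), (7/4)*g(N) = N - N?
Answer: 0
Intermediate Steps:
g(N) = 0 (g(N) = 4*(N - N)/7 = (4/7)*0 = 0)
b = 0 (b = 0² = 0)
z = 0 (z = 0/8 = 0*(⅛) = 0)
v = 44/3 (v = 88*(⅙) = 44/3 ≈ 14.667)
z*(g(-4) + v) = 0*(0 + 44/3) = 0*(44/3) = 0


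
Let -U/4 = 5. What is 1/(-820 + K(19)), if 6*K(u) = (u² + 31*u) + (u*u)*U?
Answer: -1/1865 ≈ -0.00053619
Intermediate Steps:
U = -20 (U = -4*5 = -20)
K(u) = -19*u²/6 + 31*u/6 (K(u) = ((u² + 31*u) + (u*u)*(-20))/6 = ((u² + 31*u) + u²*(-20))/6 = ((u² + 31*u) - 20*u²)/6 = (-19*u² + 31*u)/6 = -19*u²/6 + 31*u/6)
1/(-820 + K(19)) = 1/(-820 + (⅙)*19*(31 - 19*19)) = 1/(-820 + (⅙)*19*(31 - 361)) = 1/(-820 + (⅙)*19*(-330)) = 1/(-820 - 1045) = 1/(-1865) = -1/1865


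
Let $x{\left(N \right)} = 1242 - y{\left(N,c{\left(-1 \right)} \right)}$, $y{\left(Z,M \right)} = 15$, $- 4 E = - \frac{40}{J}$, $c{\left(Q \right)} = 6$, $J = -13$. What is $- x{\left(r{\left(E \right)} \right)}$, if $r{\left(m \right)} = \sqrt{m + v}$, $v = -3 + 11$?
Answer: $-1227$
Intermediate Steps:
$E = - \frac{10}{13}$ ($E = - \frac{\left(-40\right) \frac{1}{-13}}{4} = - \frac{\left(-40\right) \left(- \frac{1}{13}\right)}{4} = \left(- \frac{1}{4}\right) \frac{40}{13} = - \frac{10}{13} \approx -0.76923$)
$v = 8$
$r{\left(m \right)} = \sqrt{8 + m}$ ($r{\left(m \right)} = \sqrt{m + 8} = \sqrt{8 + m}$)
$x{\left(N \right)} = 1227$ ($x{\left(N \right)} = 1242 - 15 = 1227$)
$- x{\left(r{\left(E \right)} \right)} = \left(-1\right) 1227 = -1227$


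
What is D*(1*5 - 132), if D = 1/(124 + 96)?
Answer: -127/220 ≈ -0.57727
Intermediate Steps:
D = 1/220 ≈ 0.0045455
D*(1*5 - 132) = (1*5 - 132)/220 = (5 - 132)/220 = (1/220)*(-127) = -127/220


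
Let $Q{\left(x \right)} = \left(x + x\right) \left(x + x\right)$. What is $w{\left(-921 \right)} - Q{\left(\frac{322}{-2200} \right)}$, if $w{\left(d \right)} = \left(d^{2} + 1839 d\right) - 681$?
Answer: $- \frac{255963123421}{302500} \approx -8.4616 \cdot 10^{5}$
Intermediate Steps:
$w{\left(d \right)} = -681 + d^{2} + 1839 d$
$Q{\left(x \right)} = 4 x^{2}$ ($Q{\left(x \right)} = 2 x 2 x = 4 x^{2}$)
$w{\left(-921 \right)} - Q{\left(\frac{322}{-2200} \right)} = \left(-681 + \left(-921\right)^{2} + 1839 \left(-921\right)\right) - 4 \left(\frac{322}{-2200}\right)^{2} = \left(-681 + 848241 - 1693719\right) - 4 \left(322 \left(- \frac{1}{2200}\right)\right)^{2} = -846159 - 4 \left(- \frac{161}{1100}\right)^{2} = -846159 - 4 \cdot \frac{25921}{1210000} = -846159 - \frac{25921}{302500} = - \frac{255963123421}{302500}$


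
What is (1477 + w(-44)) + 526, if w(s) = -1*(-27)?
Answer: 2030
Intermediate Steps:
w(s) = 27
(1477 + w(-44)) + 526 = (1477 + 27) + 526 = 1504 + 526 = 2030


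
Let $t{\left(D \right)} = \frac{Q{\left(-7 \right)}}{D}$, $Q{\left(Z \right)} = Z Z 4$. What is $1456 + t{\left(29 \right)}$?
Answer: $\frac{42420}{29} \approx 1462.8$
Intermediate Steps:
$Q{\left(Z \right)} = 4 Z^{2}$ ($Q{\left(Z \right)} = Z^{2} \cdot 4 = 4 Z^{2}$)
$t{\left(D \right)} = \frac{196}{D}$ ($t{\left(D \right)} = \frac{4 \left(-7\right)^{2}}{D} = \frac{4 \cdot 49}{D} = \frac{196}{D}$)
$1456 + t{\left(29 \right)} = 1456 + \frac{196}{29} = \frac{42420}{29}$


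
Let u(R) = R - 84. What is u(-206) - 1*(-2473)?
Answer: 2183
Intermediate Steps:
u(R) = -84 + R
u(-206) - 1*(-2473) = (-84 - 206) - 1*(-2473) = -290 + 2473 = 2183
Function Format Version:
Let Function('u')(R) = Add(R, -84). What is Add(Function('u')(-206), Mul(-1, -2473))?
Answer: 2183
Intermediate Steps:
Function('u')(R) = Add(-84, R)
Add(Function('u')(-206), Mul(-1, -2473)) = Add(Add(-84, -206), Mul(-1, -2473)) = Add(-290, 2473) = 2183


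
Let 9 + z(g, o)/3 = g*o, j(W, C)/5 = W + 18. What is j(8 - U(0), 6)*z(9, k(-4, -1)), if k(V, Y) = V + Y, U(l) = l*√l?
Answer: -21060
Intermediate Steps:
U(l) = l^(3/2)
j(W, C) = 90 + 5*W (j(W, C) = 5*(W + 18) = 5*(18 + W) = 90 + 5*W)
z(g, o) = -27 + 3*g*o (z(g, o) = -27 + 3*(g*o) = -27 + 3*g*o)
j(8 - U(0), 6)*z(9, k(-4, -1)) = (90 + 5*(8 - 0^(3/2)))*(-27 + 3*9*(-4 - 1)) = (90 + 5*(8 - 1*0))*(-27 + 3*9*(-5)) = (90 + 5*(8 + 0))*(-27 - 135) = (90 + 5*8)*(-162) = (90 + 40)*(-162) = 130*(-162) = -21060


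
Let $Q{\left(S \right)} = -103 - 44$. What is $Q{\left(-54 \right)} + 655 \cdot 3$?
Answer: $1818$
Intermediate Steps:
$Q{\left(S \right)} = -147$ ($Q{\left(S \right)} = -103 - 44 = -147$)
$Q{\left(-54 \right)} + 655 \cdot 3 = -147 + 655 \cdot 3 = -147 + 1965 = 1818$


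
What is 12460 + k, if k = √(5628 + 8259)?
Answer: 12460 + 3*√1543 ≈ 12578.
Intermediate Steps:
k = 3*√1543 (k = √13887 = 3*√1543 ≈ 117.84)
12460 + k = 12460 + 3*√1543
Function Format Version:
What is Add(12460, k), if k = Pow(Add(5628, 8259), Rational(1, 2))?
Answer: Add(12460, Mul(3, Pow(1543, Rational(1, 2)))) ≈ 12578.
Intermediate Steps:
k = Mul(3, Pow(1543, Rational(1, 2))) (k = Pow(13887, Rational(1, 2)) = Mul(3, Pow(1543, Rational(1, 2))) ≈ 117.84)
Add(12460, k) = Add(12460, Mul(3, Pow(1543, Rational(1, 2))))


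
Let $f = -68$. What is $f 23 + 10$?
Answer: $-1554$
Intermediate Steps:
$f 23 + 10 = \left(-68\right) 23 + 10 = -1564 + 10 = -1554$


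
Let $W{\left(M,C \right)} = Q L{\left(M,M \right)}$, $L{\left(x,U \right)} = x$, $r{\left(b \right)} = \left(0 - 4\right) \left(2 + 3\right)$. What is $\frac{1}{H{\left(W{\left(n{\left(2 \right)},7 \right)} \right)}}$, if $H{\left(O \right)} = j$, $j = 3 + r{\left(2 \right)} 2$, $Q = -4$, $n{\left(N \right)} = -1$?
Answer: $- \frac{1}{37} \approx -0.027027$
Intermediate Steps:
$r{\left(b \right)} = -20$ ($r{\left(b \right)} = \left(-4\right) 5 = -20$)
$W{\left(M,C \right)} = - 4 M$
$j = -37$ ($j = 3 - 40 = -37$)
$H{\left(O \right)} = -37$
$\frac{1}{H{\left(W{\left(n{\left(2 \right)},7 \right)} \right)}} = \frac{1}{-37} = - \frac{1}{37}$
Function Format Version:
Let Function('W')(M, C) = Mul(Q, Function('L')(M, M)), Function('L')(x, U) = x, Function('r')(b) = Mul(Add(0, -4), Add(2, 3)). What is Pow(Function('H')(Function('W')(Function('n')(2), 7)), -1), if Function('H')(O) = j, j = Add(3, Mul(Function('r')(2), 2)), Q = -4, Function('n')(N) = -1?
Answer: Rational(-1, 37) ≈ -0.027027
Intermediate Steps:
Function('r')(b) = -20 (Function('r')(b) = Mul(-4, 5) = -20)
Function('W')(M, C) = Mul(-4, M)
j = -37 (j = Add(3, Mul(-20, 2)) = Add(3, -40) = -37)
Function('H')(O) = -37
Pow(Function('H')(Function('W')(Function('n')(2), 7)), -1) = Pow(-37, -1) = Rational(-1, 37)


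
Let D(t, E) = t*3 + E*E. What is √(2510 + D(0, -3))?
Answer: √2519 ≈ 50.190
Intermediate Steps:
D(t, E) = E² + 3*t (D(t, E) = 3*t + E² = E² + 3*t)
√(2510 + D(0, -3)) = √(2510 + ((-3)² + 3*0)) = √(2510 + (9 + 0)) = √(2510 + 9) = √2519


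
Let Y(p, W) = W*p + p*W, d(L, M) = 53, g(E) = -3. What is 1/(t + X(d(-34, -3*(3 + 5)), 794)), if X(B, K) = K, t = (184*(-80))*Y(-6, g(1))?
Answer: -1/529126 ≈ -1.8899e-6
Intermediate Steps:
Y(p, W) = 2*W*p (Y(p, W) = W*p + W*p = 2*W*p)
t = -529920 (t = (184*(-80))*(2*(-3)*(-6)) = -14720*36 = -529920)
1/(t + X(d(-34, -3*(3 + 5)), 794)) = 1/(-529920 + 794) = 1/(-529126) = -1/529126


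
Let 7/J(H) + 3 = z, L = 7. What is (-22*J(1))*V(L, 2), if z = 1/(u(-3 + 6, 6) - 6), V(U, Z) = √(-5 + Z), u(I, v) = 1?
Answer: 385*I*√3/8 ≈ 83.355*I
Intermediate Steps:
z = -⅕ (z = 1/(1 - 6) = 1/(-5) = -⅕ ≈ -0.20000)
J(H) = -35/16 (J(H) = 7/(-3 - ⅕) = 7/(-16/5) = 7*(-5/16) = -35/16)
(-22*J(1))*V(L, 2) = (-22*(-35/16))*√(-5 + 2) = 385*√(-3)/8 = 385*(I*√3)/8 = 385*I*√3/8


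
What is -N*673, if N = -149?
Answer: 100277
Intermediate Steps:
-N*673 = -(-149)*673 = -1*(-100277) = 100277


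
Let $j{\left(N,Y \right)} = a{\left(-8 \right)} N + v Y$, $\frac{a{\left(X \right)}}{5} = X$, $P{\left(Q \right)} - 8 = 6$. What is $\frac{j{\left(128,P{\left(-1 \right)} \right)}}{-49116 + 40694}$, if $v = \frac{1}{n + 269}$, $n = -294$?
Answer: $\frac{64007}{105275} \approx 0.608$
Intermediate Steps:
$P{\left(Q \right)} = 14$ ($P{\left(Q \right)} = 8 + 6 = 14$)
$a{\left(X \right)} = 5 X$
$v = - \frac{1}{25}$ ($v = \frac{1}{-294 + 269} = \frac{1}{-25} = - \frac{1}{25} \approx -0.04$)
$j{\left(N,Y \right)} = - 40 N - \frac{Y}{25}$ ($j{\left(N,Y \right)} = 5 \left(-8\right) N - \frac{Y}{25} = - 40 N - \frac{Y}{25}$)
$\frac{j{\left(128,P{\left(-1 \right)} \right)}}{-49116 + 40694} = \frac{\left(-40\right) 128 - \frac{14}{25}}{-49116 + 40694} = \frac{-5120 - \frac{14}{25}}{-8422} = \left(- \frac{128014}{25}\right) \left(- \frac{1}{8422}\right) = \frac{64007}{105275}$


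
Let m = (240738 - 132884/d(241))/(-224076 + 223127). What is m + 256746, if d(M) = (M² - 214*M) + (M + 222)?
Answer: 11620385674/45305 ≈ 2.5649e+5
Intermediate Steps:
d(M) = 222 + M² - 213*M (d(M) = (M² - 214*M) + (222 + M) = 222 + M² - 213*M)
m = -11491856/45305 (m = (240738 - 132884/(222 + 241² - 213*241))/(-224076 + 223127) = (240738 - 132884/(222 + 58081 - 51333))/(-949) = (240738 - 132884/6970)*(-1/949) = (240738 - 132884*1/6970)*(-1/949) = (240738 - 66442/3485)*(-1/949) = (838905488/3485)*(-1/949) = -11491856/45305 ≈ -253.66)
m + 256746 = -11491856/45305 + 256746 = 11620385674/45305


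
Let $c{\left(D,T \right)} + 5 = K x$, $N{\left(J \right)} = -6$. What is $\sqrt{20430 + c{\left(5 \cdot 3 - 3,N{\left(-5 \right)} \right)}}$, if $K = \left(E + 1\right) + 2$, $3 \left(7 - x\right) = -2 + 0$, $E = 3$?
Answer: $\sqrt{20471} \approx 143.08$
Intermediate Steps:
$x = \frac{23}{3}$ ($x = 7 - \frac{-2 + 0}{3} = 7 - - \frac{2}{3} = 7 + \frac{2}{3} = \frac{23}{3} \approx 7.6667$)
$K = 6$ ($K = \left(3 + 1\right) + 2 = 4 + 2 = 6$)
$c{\left(D,T \right)} = 41$ ($c{\left(D,T \right)} = -5 + 6 \cdot \frac{23}{3} = -5 + 46 = 41$)
$\sqrt{20430 + c{\left(5 \cdot 3 - 3,N{\left(-5 \right)} \right)}} = \sqrt{20430 + 41} = \sqrt{20471}$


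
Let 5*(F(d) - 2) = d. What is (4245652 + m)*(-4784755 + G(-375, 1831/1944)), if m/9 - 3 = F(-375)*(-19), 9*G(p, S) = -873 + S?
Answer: -178237652669438641/8748 ≈ -2.0375e+13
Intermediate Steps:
F(d) = 2 + d/5
G(p, S) = -97 + S/9 (G(p, S) = (-873 + S)/9 = -97 + S/9)
m = 12510 (m = 27 + 9*((2 + (⅕)*(-375))*(-19)) = 27 + 9*((2 - 75)*(-19)) = 27 + 9*(-73*(-19)) = 27 + 9*1387 = 27 + 12483 = 12510)
(4245652 + m)*(-4784755 + G(-375, 1831/1944)) = (4245652 + 12510)*(-4784755 + (-97 + (1831/1944)/9)) = 4258162*(-4784755 + (-97 + (1831*(1/1944))/9)) = 4258162*(-4784755 + (-97 + (⅑)*(1831/1944))) = 4258162*(-4784755 + (-97 + 1831/17496)) = 4258162*(-4784755 - 1695281/17496) = 4258162*(-83715768761/17496) = -178237652669438641/8748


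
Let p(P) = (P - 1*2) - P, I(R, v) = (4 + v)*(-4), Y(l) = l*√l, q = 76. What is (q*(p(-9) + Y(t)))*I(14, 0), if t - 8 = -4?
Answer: -7296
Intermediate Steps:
t = 4 (t = 8 - 4 = 4)
Y(l) = l^(3/2)
I(R, v) = -16 - 4*v
p(P) = -2 (p(P) = (P - 2) - P = (-2 + P) - P = -2)
(q*(p(-9) + Y(t)))*I(14, 0) = (76*(-2 + 4^(3/2)))*(-16 - 4*0) = (76*(-2 + 8))*(-16 + 0) = (76*6)*(-16) = 456*(-16) = -7296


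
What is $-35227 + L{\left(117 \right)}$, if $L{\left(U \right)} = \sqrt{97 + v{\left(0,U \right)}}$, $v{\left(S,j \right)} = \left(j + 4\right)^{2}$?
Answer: $-35227 + \sqrt{14738} \approx -35106.0$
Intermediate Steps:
$v{\left(S,j \right)} = \left(4 + j\right)^{2}$
$L{\left(U \right)} = \sqrt{97 + \left(4 + U\right)^{2}}$
$-35227 + L{\left(117 \right)} = -35227 + \sqrt{97 + \left(4 + 117\right)^{2}} = -35227 + \sqrt{97 + 121^{2}} = -35227 + \sqrt{97 + 14641} = -35227 + \sqrt{14738}$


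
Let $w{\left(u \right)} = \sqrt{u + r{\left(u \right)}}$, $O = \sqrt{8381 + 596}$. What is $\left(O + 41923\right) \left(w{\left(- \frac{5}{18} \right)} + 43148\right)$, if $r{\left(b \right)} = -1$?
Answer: $\frac{\left(41923 + \sqrt{8977}\right) \left(258888 + i \sqrt{46}\right)}{6} \approx 1.813 \cdot 10^{9} + 47496.0 i$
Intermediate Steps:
$O = \sqrt{8977} \approx 94.747$
$w{\left(u \right)} = \sqrt{-1 + u}$ ($w{\left(u \right)} = \sqrt{u - 1} = \sqrt{-1 + u}$)
$\left(O + 41923\right) \left(w{\left(- \frac{5}{18} \right)} + 43148\right) = \left(\sqrt{8977} + 41923\right) \left(\sqrt{-1 - \frac{5}{18}} + 43148\right) = \left(41923 + \sqrt{8977}\right) \left(\sqrt{-1 - \frac{5}{18}} + 43148\right) = \left(41923 + \sqrt{8977}\right) \left(\sqrt{- \frac{23}{18}} + 43148\right) = \left(41923 + \sqrt{8977}\right) \left(\frac{i \sqrt{46}}{6} + 43148\right) = \left(41923 + \sqrt{8977}\right) \left(43148 + \frac{i \sqrt{46}}{6}\right)$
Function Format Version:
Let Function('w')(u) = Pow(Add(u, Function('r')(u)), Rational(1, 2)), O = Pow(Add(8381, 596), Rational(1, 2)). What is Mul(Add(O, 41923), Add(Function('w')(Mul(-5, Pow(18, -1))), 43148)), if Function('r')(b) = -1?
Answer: Mul(Rational(1, 6), Add(41923, Pow(8977, Rational(1, 2))), Add(258888, Mul(I, Pow(46, Rational(1, 2))))) ≈ Add(1.8130e+9, Mul(47496., I))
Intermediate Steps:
O = Pow(8977, Rational(1, 2)) ≈ 94.747
Function('w')(u) = Pow(Add(-1, u), Rational(1, 2)) (Function('w')(u) = Pow(Add(u, -1), Rational(1, 2)) = Pow(Add(-1, u), Rational(1, 2)))
Mul(Add(O, 41923), Add(Function('w')(Mul(-5, Pow(18, -1))), 43148)) = Mul(Add(Pow(8977, Rational(1, 2)), 41923), Add(Pow(Add(-1, Mul(-5, Pow(18, -1))), Rational(1, 2)), 43148)) = Mul(Add(41923, Pow(8977, Rational(1, 2))), Add(Pow(Add(-1, Mul(-5, Rational(1, 18))), Rational(1, 2)), 43148)) = Mul(Add(41923, Pow(8977, Rational(1, 2))), Add(Pow(Add(-1, Rational(-5, 18)), Rational(1, 2)), 43148)) = Mul(Add(41923, Pow(8977, Rational(1, 2))), Add(Pow(Rational(-23, 18), Rational(1, 2)), 43148)) = Mul(Add(41923, Pow(8977, Rational(1, 2))), Add(Mul(Rational(1, 6), I, Pow(46, Rational(1, 2))), 43148)) = Mul(Add(41923, Pow(8977, Rational(1, 2))), Add(43148, Mul(Rational(1, 6), I, Pow(46, Rational(1, 2)))))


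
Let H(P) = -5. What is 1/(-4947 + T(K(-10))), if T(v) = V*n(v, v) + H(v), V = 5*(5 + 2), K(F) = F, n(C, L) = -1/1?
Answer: -1/4987 ≈ -0.00020052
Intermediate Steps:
n(C, L) = -1 (n(C, L) = -1*1 = -1)
V = 35 (V = 5*7 = 35)
T(v) = -40 (T(v) = 35*(-1) - 5 = -35 - 5 = -40)
1/(-4947 + T(K(-10))) = 1/(-4947 - 40) = 1/(-4987) = -1/4987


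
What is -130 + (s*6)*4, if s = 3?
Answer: -58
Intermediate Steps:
-130 + (s*6)*4 = -130 + (3*6)*4 = -130 + 18*4 = -130 + 72 = -58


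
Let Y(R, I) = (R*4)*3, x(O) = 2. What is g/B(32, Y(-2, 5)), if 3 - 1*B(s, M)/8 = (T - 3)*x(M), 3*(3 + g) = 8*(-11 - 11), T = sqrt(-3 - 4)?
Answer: -555/872 - 185*I*sqrt(7)/1308 ≈ -0.63647 - 0.37421*I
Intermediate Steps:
T = I*sqrt(7) (T = sqrt(-7) = I*sqrt(7) ≈ 2.6458*I)
Y(R, I) = 12*R (Y(R, I) = (4*R)*3 = 12*R)
g = -185/3 (g = -3 + (8*(-11 - 11))/3 = -3 + (8*(-22))/3 = -3 + (1/3)*(-176) = -3 - 176/3 = -185/3 ≈ -61.667)
B(s, M) = 72 - 16*I*sqrt(7) (B(s, M) = 24 - 8*(I*sqrt(7) - 3)*2 = 24 - 8*(-3 + I*sqrt(7))*2 = 24 - 8*(-6 + 2*I*sqrt(7)) = 24 + (48 - 16*I*sqrt(7)) = 72 - 16*I*sqrt(7))
g/B(32, Y(-2, 5)) = -185/(3*(72 - 16*I*sqrt(7)))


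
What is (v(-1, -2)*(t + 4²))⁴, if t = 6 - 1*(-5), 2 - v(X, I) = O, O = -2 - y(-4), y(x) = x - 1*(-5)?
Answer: 332150625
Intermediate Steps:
y(x) = 5 + x (y(x) = x + 5 = 5 + x)
O = -3 (O = -2 - (5 - 4) = -2 - 1*1 = -2 - 1 = -3)
v(X, I) = 5 (v(X, I) = 2 - 1*(-3) = 2 + 3 = 5)
t = 11 (t = 6 + 5 = 11)
(v(-1, -2)*(t + 4²))⁴ = (5*(11 + 4²))⁴ = (5*(11 + 16))⁴ = (5*27)⁴ = 135⁴ = 332150625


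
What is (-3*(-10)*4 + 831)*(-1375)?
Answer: -1307625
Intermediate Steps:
(-3*(-10)*4 + 831)*(-1375) = (30*4 + 831)*(-1375) = (120 + 831)*(-1375) = 951*(-1375) = -1307625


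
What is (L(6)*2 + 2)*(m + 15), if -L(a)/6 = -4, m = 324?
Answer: 16950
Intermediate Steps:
L(a) = 24 (L(a) = -6*(-4) = 24)
(L(6)*2 + 2)*(m + 15) = (24*2 + 2)*(324 + 15) = (48 + 2)*339 = 50*339 = 16950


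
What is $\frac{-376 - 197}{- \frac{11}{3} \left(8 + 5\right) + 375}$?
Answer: $- \frac{1719}{982} \approx -1.7505$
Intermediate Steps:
$\frac{-376 - 197}{- \frac{11}{3} \left(8 + 5\right) + 375} = - \frac{573}{\left(-11\right) \frac{1}{3} \cdot 13 + 375} = - \frac{573}{\left(- \frac{11}{3}\right) 13 + 375} = - \frac{573}{- \frac{143}{3} + 375} = - \frac{573}{\frac{982}{3}} = \left(-573\right) \frac{3}{982} = - \frac{1719}{982}$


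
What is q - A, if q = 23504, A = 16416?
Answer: 7088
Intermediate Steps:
q - A = 23504 - 1*16416 = 23504 - 16416 = 7088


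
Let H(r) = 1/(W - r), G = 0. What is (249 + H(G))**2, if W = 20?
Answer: 24810361/400 ≈ 62026.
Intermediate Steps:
H(r) = 1/(20 - r)
(249 + H(G))**2 = (249 - 1/(-20 + 0))**2 = (249 - 1/(-20))**2 = (249 - 1*(-1/20))**2 = (249 + 1/20)**2 = (4981/20)**2 = 24810361/400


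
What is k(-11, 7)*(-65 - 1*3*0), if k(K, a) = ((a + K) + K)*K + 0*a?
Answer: -10725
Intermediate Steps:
k(K, a) = K*(a + 2*K) (k(K, a) = ((K + a) + K)*K + 0 = (a + 2*K)*K + 0 = K*(a + 2*K) + 0 = K*(a + 2*K))
k(-11, 7)*(-65 - 1*3*0) = (-11*(7 + 2*(-11)))*(-65 - 1*3*0) = (-11*(7 - 22))*(-65 - 3*0) = (-11*(-15))*(-65 + 0) = 165*(-65) = -10725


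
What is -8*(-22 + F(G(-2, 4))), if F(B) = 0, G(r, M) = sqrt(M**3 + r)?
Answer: 176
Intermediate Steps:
G(r, M) = sqrt(r + M**3)
-8*(-22 + F(G(-2, 4))) = -8*(-22 + 0) = -8*(-22) = 176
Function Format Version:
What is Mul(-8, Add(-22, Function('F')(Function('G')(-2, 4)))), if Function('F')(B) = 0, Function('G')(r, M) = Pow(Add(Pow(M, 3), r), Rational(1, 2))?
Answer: 176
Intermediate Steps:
Function('G')(r, M) = Pow(Add(r, Pow(M, 3)), Rational(1, 2))
Mul(-8, Add(-22, Function('F')(Function('G')(-2, 4)))) = Mul(-8, Add(-22, 0)) = Mul(-8, -22) = 176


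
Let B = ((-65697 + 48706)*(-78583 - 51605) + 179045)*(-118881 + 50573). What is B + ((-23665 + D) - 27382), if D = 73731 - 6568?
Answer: -151111186620608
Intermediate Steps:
B = -151111186636724 (B = (-16991*(-130188) + 179045)*(-68308) = (2212024308 + 179045)*(-68308) = 2212203353*(-68308) = -151111186636724)
D = 67163
B + ((-23665 + D) - 27382) = -151111186636724 + ((-23665 + 67163) - 27382) = -151111186636724 + (43498 - 27382) = -151111186636724 + 16116 = -151111186620608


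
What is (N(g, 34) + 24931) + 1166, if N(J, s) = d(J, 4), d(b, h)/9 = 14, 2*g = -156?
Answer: 26223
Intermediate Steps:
g = -78 (g = (½)*(-156) = -78)
d(b, h) = 126 (d(b, h) = 9*14 = 126)
N(J, s) = 126
(N(g, 34) + 24931) + 1166 = (126 + 24931) + 1166 = 25057 + 1166 = 26223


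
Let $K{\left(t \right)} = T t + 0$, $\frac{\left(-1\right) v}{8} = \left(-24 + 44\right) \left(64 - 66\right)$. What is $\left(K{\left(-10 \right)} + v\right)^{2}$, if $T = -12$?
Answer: $193600$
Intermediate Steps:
$v = 320$ ($v = - 8 \left(-24 + 44\right) \left(64 - 66\right) = - 8 \cdot 20 \left(-2\right) = \left(-8\right) \left(-40\right) = 320$)
$K{\left(t \right)} = - 12 t$ ($K{\left(t \right)} = - 12 t + 0 = - 12 t$)
$\left(K{\left(-10 \right)} + v\right)^{2} = \left(\left(-12\right) \left(-10\right) + 320\right)^{2} = \left(120 + 320\right)^{2} = 440^{2} = 193600$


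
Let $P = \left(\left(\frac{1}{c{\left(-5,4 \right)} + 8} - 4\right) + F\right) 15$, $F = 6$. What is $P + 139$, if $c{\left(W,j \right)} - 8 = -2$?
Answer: $\frac{2381}{14} \approx 170.07$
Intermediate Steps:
$c{\left(W,j \right)} = 6$ ($c{\left(W,j \right)} = 8 - 2 = 6$)
$P = \frac{435}{14}$ ($P = \left(\left(\frac{1}{6 + 8} - 4\right) + 6\right) 15 = \left(\left(\frac{1}{14} - 4\right) + 6\right) 15 = \left(- \frac{55}{14} + 6\right) 15 = \frac{29}{14} \cdot 15 = \frac{435}{14} \approx 31.071$)
$P + 139 = \frac{435}{14} + 139 = \frac{2381}{14}$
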